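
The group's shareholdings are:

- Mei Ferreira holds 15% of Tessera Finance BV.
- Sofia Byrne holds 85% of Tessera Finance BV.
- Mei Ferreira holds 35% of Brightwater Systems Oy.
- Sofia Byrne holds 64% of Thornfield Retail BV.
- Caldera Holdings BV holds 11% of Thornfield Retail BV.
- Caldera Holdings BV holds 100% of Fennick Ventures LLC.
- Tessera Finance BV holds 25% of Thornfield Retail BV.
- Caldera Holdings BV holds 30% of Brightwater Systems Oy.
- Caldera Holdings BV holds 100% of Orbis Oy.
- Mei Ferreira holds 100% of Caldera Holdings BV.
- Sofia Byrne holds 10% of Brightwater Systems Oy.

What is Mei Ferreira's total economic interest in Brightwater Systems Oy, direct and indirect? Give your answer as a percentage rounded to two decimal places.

65.00%

Mei reaches Brightwater along 2 paths.
Direct stake: 35% = 35%.
Via Caldera: 100% × 30% = 30%.
Total: 35% + 30% = 65%.
Rounded: 65.00%.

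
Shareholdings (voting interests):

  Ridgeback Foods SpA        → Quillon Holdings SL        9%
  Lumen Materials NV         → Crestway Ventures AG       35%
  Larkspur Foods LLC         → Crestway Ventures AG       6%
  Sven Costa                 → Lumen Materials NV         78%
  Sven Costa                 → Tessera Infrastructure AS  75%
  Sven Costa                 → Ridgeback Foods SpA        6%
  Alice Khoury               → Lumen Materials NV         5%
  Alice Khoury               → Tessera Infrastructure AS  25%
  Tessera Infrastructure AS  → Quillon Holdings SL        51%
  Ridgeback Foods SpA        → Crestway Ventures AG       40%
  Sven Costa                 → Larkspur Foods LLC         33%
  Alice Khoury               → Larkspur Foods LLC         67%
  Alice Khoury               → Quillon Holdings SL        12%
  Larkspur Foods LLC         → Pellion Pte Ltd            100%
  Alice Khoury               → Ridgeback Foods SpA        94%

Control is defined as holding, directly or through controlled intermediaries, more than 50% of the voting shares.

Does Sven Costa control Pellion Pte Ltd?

No

Sven holds 75% of Tessera, so Sven controls Tessera.
Sven holds 78% of Lumen, so Sven controls Lumen.
Tessera holds 51% of Quillon, so Sven controls Quillon.
Neither Sven nor any entity Sven controls holds any voting interest in Pellion.
So Sven does not control Pellion.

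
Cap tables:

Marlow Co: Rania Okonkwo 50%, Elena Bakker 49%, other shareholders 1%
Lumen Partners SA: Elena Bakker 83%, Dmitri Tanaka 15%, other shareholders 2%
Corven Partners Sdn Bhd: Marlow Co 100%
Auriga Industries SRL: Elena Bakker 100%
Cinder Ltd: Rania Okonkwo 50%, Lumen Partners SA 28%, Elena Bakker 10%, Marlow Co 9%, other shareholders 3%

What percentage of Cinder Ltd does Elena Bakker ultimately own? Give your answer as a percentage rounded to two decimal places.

37.65%

Elena reaches Cinder along 3 paths.
Via Lumen: 83% × 28% = 23.24%.
Direct stake: 10% = 10%.
Via Marlow: 49% × 9% = 4.41%.
Total: 23.24% + 10% + 4.41% = 37.65%.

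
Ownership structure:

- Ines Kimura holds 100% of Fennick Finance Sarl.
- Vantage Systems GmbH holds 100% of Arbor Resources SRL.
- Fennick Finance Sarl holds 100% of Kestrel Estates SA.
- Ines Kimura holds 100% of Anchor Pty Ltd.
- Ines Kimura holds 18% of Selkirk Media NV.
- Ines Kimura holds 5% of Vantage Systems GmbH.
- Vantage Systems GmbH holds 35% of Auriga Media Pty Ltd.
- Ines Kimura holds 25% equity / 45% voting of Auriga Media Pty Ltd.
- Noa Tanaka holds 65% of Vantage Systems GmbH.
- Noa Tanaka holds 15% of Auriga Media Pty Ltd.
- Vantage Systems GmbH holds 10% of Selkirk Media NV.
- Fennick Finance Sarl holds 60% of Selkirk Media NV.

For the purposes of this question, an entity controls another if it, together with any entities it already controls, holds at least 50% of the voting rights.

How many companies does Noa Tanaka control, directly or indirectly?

3

Noa holds 65% of Vantage, so Noa controls Vantage.
Vantage and Noa together hold 35% + 15% = 50% of Auriga, so Noa controls Auriga.
Vantage holds 100% of Arbor, so Noa controls Arbor.
No other company's threshold is met.
Noa controls 3 companies.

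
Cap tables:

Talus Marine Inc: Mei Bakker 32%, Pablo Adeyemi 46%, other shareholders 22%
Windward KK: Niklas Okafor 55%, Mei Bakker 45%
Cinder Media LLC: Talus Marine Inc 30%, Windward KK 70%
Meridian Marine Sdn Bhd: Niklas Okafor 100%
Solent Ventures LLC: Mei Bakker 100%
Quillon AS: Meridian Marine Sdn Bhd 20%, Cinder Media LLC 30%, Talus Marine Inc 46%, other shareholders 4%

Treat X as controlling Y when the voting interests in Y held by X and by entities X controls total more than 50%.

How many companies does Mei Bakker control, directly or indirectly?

Mei holds 100% of Solent, so Mei controls Solent.
No other company's threshold is met.
Mei controls 1 company.

1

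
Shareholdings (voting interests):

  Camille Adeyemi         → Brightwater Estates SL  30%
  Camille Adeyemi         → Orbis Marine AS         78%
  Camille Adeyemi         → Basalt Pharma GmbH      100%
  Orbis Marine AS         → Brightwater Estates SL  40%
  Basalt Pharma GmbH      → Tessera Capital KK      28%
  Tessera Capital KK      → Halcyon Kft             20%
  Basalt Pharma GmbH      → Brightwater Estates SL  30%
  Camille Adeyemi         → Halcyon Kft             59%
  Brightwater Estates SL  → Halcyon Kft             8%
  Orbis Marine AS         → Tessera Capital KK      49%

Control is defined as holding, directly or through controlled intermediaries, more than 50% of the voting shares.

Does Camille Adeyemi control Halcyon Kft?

Yes

Camille holds 78% of Orbis, so Camille controls Orbis.
Camille holds 100% of Basalt, so Camille controls Basalt.
Basalt and Orbis together hold 28% + 49% = 77% of Tessera, so Camille controls Tessera.
Basalt and Orbis and Camille together hold 30% + 40% + 30% = 100% of Brightwater, so Camille controls Brightwater.
Camille and Tessera and Brightwater together hold 59% + 20% + 8% = 87% of Halcyon, so Camille controls Halcyon.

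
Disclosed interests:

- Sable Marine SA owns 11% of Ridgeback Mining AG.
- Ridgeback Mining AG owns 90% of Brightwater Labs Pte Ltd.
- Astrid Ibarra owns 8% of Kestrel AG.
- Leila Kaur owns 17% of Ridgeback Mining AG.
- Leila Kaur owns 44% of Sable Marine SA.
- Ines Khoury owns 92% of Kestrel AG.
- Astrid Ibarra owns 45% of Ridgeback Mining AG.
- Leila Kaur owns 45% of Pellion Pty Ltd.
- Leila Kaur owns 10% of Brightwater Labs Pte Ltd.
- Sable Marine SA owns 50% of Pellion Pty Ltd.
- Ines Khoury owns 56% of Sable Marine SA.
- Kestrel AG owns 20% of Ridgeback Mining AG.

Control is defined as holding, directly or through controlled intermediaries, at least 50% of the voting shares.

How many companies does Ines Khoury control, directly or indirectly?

3

Ines holds 92% of Kestrel, so Ines controls Kestrel.
Ines holds 56% of Sable, so Ines controls Sable.
Sable holds 50% of Pellion, so Ines controls Pellion.
No other company's threshold is met.
Ines controls 3 companies.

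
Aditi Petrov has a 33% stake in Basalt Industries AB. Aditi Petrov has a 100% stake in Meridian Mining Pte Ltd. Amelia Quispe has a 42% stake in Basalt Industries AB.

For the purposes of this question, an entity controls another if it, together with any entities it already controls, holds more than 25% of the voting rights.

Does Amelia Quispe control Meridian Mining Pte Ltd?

No

Amelia holds 42% of Basalt, so Amelia controls Basalt.
Neither Amelia nor any entity Amelia controls holds any voting interest in Meridian.
So Amelia does not control Meridian.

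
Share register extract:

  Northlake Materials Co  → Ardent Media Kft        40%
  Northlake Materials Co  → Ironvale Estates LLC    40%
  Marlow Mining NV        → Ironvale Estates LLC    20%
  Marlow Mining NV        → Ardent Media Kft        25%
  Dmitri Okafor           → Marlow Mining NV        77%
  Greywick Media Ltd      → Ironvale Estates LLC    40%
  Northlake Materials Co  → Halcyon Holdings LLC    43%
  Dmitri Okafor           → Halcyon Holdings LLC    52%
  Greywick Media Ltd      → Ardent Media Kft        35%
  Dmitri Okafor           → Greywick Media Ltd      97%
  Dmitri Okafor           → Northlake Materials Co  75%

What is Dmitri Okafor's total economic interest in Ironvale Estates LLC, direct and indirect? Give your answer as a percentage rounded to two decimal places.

84.20%

Dmitri reaches Ironvale along 3 paths.
Via Marlow: 77% × 20% = 15.4%.
Via Greywick: 97% × 40% = 38.8%.
Via Northlake: 75% × 40% = 30%.
Total: 15.4% + 38.8% + 30% = 84.2%.
Rounded: 84.20%.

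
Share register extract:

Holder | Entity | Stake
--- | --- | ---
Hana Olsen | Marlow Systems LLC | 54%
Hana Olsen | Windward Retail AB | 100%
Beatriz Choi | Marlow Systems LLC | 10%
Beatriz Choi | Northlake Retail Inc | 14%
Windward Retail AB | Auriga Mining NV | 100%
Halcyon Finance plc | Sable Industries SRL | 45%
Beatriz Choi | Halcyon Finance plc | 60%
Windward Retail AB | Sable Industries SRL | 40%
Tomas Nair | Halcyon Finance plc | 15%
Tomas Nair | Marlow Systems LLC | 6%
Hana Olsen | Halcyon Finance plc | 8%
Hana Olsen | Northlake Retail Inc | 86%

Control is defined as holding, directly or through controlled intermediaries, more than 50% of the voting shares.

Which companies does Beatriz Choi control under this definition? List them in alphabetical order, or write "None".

Beatriz holds 60% of Halcyon, so Beatriz controls Halcyon.
No other company's threshold is met.

Halcyon Finance plc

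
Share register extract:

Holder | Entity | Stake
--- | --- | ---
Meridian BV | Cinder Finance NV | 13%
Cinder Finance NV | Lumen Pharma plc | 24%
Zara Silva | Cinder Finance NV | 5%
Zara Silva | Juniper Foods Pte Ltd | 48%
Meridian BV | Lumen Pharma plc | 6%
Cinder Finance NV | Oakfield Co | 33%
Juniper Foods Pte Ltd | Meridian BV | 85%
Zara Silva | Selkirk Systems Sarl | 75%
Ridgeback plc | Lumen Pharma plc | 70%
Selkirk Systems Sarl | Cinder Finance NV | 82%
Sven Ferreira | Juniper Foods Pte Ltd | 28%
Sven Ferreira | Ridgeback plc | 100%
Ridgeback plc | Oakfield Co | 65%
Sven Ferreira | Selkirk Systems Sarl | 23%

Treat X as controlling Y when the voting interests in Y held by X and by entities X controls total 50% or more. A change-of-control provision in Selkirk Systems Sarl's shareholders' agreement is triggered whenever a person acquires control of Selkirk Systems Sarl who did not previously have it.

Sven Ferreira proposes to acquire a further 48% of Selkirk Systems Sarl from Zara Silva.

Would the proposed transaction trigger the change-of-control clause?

The purchase adds only to Sven's holdings (Zara's stake shrinks), so Sven is the only person who could newly come to control Selkirk.
Sven holds 100% of Ridgeback, so Sven controls Ridgeback.
Ridgeback holds 70% of Lumen, so Sven controls Lumen.
Ridgeback holds 65% of Oakfield, so Sven controls Oakfield.
In Selkirk, Sven's side holds only 23%, not ≥ 50%.
So before the transaction, Sven does not control Selkirk.
After the purchase, Sven's direct stake in Selkirk rises to 23% + 48% = 71%, and Zara's stake falls to 27%.
Sven holds 71% of Selkirk, so Sven controls Selkirk.
Sven did not control Selkirk before and does after, so the clause is triggered.

Yes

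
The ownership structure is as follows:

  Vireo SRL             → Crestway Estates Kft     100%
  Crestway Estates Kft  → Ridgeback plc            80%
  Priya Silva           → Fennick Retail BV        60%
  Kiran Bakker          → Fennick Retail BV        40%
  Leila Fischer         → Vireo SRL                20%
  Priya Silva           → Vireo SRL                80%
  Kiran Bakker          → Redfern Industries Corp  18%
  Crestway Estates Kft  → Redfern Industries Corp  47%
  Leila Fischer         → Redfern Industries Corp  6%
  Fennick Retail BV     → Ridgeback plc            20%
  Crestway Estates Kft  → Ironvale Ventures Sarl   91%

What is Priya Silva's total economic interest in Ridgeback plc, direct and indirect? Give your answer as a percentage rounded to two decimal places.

76.00%

Priya reaches Ridgeback along 2 paths.
Via Vireo → Crestway: 80% × 100% × 80% = 64%.
Via Fennick: 60% × 20% = 12%.
Total: 64% + 12% = 76%.
Rounded: 76.00%.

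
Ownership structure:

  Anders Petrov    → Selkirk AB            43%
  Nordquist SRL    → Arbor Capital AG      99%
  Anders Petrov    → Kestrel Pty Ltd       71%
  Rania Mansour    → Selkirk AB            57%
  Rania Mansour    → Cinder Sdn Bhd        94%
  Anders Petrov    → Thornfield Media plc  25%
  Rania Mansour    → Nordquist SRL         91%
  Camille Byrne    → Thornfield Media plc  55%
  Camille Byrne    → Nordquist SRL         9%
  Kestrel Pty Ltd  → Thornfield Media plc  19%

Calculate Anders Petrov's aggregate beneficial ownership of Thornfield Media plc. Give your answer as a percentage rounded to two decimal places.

38.49%

Anders reaches Thornfield along 2 paths.
Via Kestrel: 71% × 19% = 13.49%.
Direct stake: 25% = 25%.
Total: 13.49% + 25% = 38.49%.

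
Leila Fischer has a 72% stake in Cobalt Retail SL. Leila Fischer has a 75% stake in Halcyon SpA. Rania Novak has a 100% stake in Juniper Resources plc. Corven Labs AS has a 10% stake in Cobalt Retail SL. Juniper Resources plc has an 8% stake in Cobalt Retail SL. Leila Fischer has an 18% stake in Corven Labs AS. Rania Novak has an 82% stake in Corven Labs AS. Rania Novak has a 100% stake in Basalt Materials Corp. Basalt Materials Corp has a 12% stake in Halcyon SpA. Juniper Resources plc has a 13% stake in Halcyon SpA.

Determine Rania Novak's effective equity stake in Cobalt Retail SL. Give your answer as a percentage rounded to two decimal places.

16.20%

Rania reaches Cobalt along 2 paths.
Via Juniper: 100% × 8% = 8%.
Via Corven: 82% × 10% = 8.2%.
Total: 8% + 8.2% = 16.2%.
Rounded: 16.20%.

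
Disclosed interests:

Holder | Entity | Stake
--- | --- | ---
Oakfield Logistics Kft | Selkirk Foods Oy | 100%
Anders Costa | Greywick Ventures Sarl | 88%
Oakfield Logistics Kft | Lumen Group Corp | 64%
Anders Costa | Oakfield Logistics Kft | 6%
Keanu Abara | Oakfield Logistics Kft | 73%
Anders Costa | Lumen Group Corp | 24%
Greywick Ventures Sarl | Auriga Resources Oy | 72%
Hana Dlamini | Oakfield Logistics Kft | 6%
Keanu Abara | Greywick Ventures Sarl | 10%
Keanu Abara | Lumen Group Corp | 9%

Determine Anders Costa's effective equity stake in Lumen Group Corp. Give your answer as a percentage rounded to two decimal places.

27.84%

Anders reaches Lumen along 2 paths.
Via Oakfield: 6% × 64% = 3.84%.
Direct stake: 24% = 24%.
Total: 3.84% + 24% = 27.84%.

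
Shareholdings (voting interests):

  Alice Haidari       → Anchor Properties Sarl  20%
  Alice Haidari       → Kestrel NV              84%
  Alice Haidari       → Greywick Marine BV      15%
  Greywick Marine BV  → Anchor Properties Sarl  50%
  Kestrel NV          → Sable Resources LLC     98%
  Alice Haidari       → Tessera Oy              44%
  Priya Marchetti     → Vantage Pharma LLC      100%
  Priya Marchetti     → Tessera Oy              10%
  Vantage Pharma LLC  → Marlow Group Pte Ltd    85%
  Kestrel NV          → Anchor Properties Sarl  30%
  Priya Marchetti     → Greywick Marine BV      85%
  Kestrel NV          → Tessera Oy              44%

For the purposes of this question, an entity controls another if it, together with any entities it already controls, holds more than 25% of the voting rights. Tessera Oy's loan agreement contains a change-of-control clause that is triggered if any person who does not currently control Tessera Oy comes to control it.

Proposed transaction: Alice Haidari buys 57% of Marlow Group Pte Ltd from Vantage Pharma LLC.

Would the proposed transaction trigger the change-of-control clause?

The purchase adds only to Alice's holdings (Vantage's stake shrinks), so Alice is the only person who could newly come to control Tessera.
Alice holds 84% of Kestrel, so Alice controls Kestrel.
Kestrel and Alice together hold 44% + 44% = 88% of Tessera, so Alice controls Tessera.
So Alice already controls Tessera before the transaction.
After the purchase, Alice holds 57% of Marlow directly, and Vantage's stake falls to 28%.
Alice controlled Tessera already, so this is not a new person acquiring control; every other person's position is unchanged or reduced.
No new person acquires control, so the clause is not triggered.

No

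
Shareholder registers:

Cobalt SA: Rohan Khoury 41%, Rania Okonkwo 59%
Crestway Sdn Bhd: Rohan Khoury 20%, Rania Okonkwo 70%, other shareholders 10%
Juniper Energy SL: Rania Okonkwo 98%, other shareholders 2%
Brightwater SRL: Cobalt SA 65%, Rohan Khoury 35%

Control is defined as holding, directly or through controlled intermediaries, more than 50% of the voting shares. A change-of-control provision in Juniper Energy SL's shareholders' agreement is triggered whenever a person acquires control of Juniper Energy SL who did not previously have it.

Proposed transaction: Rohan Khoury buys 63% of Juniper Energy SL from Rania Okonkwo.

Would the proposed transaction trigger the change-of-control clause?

The purchase adds only to Rohan's holdings (Rania's stake shrinks), so Rohan is the only person who could newly come to control Juniper.
Rohan's largest direct stake is 41% in Cobalt, which does not meet the threshold, so Rohan controls no company.
Neither Rohan nor any entity Rohan controls holds any voting interest in Juniper.
So before the transaction, Rohan does not control Juniper.
After the purchase, Rohan holds 63% of Juniper directly, and Rania's stake falls to 35%.
Rohan holds 63% of Juniper, so Rohan controls Juniper.
Rohan did not control Juniper before and does after, so the clause is triggered.

Yes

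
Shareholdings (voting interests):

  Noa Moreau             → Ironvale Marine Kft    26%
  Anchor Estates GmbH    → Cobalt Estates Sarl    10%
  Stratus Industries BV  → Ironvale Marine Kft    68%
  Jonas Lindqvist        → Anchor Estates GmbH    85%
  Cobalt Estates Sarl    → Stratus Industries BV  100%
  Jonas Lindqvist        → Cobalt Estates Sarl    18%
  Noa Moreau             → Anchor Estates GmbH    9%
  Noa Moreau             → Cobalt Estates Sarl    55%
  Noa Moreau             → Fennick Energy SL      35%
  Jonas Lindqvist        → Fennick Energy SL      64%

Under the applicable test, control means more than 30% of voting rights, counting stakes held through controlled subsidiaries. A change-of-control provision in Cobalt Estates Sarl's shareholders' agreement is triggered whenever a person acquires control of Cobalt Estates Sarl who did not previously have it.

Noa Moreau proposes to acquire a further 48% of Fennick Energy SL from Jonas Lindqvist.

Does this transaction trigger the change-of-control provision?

The purchase adds only to Noa's holdings (Jonas's stake shrinks), so Noa is the only person who could newly come to control Cobalt.
Noa holds 55% of Cobalt, so Noa controls Cobalt.
So Noa already controls Cobalt before the transaction.
After the purchase, Noa's direct stake in Fennick rises to 35% + 48% = 83%, and Jonas's stake falls to 16%.
Noa controlled Cobalt already, so this is not a new person acquiring control; every other person's position is unchanged or reduced.
No new person acquires control, so the clause is not triggered.

No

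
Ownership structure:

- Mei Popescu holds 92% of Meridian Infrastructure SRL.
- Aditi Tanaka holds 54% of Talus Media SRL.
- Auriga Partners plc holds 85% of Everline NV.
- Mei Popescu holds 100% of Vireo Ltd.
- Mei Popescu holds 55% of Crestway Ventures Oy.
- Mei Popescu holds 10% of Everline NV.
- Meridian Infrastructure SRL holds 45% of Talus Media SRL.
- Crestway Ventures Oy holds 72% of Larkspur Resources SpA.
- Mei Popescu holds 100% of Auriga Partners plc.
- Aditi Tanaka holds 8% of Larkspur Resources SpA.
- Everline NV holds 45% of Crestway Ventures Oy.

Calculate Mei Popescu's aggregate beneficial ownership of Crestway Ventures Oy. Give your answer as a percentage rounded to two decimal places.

97.75%

Mei reaches Crestway along 3 paths.
Direct stake: 55% = 55%.
Via Everline: 10% × 45% = 4.5%.
Via Auriga → Everline: 100% × 85% × 45% = 38.25%.
Total: 55% + 4.5% + 38.25% = 97.75%.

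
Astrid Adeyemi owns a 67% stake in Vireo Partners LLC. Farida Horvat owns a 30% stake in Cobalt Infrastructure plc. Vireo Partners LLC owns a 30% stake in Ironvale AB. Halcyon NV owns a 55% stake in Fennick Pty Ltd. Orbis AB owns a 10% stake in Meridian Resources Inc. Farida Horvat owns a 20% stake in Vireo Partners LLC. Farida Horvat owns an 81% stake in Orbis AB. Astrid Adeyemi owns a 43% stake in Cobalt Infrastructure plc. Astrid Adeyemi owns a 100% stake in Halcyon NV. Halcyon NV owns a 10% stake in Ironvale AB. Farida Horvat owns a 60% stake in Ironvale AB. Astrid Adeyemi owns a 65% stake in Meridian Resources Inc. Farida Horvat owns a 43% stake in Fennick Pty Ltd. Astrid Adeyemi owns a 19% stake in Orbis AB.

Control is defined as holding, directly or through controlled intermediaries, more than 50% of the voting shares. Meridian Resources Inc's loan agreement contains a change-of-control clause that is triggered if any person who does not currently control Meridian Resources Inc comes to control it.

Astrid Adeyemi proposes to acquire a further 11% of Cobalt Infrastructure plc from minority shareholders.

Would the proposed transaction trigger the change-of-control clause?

No

The purchase changes only Astrid's holdings, so Astrid is the only person who could newly come to control Meridian.
Astrid holds 65% of Meridian, so Astrid controls Meridian.
So Astrid already controls Meridian before the transaction.
After the purchase, Astrid's direct stake in Cobalt rises to 43% + 11% = 54%.
Astrid controlled Meridian already, so this is not a new person acquiring control; every other person's position is unchanged or reduced.
No new person acquires control, so the clause is not triggered.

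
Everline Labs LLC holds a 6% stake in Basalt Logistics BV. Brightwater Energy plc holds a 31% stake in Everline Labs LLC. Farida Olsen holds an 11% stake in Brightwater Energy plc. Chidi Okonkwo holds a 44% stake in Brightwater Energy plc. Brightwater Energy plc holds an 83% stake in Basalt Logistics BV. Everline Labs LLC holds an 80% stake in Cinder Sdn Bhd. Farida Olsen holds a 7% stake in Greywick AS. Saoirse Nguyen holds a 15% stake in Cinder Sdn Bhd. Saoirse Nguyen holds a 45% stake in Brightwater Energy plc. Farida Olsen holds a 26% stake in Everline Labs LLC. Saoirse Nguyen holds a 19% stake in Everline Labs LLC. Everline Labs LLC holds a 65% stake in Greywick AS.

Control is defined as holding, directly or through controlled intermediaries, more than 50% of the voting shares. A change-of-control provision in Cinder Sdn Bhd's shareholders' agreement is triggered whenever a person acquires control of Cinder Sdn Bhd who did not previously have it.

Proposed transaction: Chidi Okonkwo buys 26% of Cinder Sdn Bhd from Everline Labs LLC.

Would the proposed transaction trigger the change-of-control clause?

The purchase adds only to Chidi's holdings (Everline's stake shrinks), so Chidi is the only person who could newly come to control Cinder.
Chidi's largest direct stake is 44% in Brightwater, which does not meet the threshold, so Chidi controls no company.
Neither Chidi nor any entity Chidi controls holds any voting interest in Cinder.
So before the transaction, Chidi does not control Cinder.
After the purchase, Chidi holds 26% of Cinder directly, and Everline's stake falls to 54%.
After the transaction, Chidi's side holds 26% of Cinder, not > 50%, so Chidi still does not control Cinder.
No new person acquires control, so the clause is not triggered.

No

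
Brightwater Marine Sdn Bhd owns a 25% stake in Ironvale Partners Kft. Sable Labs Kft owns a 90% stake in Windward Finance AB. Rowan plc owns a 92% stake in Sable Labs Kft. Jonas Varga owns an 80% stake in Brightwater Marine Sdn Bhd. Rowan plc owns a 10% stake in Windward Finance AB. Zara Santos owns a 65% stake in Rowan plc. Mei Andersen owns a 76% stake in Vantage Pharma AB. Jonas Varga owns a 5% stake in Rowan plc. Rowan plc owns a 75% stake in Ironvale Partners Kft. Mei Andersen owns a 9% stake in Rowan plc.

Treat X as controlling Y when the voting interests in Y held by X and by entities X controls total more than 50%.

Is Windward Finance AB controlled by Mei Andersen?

Mei holds 76% of Vantage, so Mei controls Vantage.
Neither Mei nor any entity Mei controls holds any voting interest in Windward.
So Mei does not control Windward.

No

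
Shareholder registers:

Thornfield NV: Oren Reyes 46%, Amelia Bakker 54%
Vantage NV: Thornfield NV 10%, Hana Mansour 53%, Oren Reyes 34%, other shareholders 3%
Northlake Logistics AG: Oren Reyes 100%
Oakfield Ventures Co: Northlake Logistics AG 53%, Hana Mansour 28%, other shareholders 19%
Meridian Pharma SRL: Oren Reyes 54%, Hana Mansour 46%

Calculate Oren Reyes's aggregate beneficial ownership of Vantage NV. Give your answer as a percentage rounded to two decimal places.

38.60%

Oren reaches Vantage along 2 paths.
Via Thornfield: 46% × 10% = 4.6%.
Direct stake: 34% = 34%.
Total: 4.6% + 34% = 38.6%.
Rounded: 38.60%.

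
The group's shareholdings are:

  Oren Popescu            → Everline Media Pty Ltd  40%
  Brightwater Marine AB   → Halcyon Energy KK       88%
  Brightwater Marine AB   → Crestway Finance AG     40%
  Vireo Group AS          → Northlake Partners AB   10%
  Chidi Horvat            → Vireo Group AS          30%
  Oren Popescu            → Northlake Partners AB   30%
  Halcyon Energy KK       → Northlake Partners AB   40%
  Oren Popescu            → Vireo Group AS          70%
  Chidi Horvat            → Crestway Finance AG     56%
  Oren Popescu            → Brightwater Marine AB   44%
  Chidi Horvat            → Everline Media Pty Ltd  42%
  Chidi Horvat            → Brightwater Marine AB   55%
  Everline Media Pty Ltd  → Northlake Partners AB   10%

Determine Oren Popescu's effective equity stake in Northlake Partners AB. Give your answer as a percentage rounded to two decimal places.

56.49%

Oren reaches Northlake along 4 paths.
Via Everline: 40% × 10% = 4%.
Via Brightwater → Halcyon: 44% × 88% × 40% = 15.488%.
Direct stake: 30% = 30%.
Via Vireo: 70% × 10% = 7%.
Total: 4% + 15.488% + 30% + 7% = 56.488%.
Rounded: 56.49%.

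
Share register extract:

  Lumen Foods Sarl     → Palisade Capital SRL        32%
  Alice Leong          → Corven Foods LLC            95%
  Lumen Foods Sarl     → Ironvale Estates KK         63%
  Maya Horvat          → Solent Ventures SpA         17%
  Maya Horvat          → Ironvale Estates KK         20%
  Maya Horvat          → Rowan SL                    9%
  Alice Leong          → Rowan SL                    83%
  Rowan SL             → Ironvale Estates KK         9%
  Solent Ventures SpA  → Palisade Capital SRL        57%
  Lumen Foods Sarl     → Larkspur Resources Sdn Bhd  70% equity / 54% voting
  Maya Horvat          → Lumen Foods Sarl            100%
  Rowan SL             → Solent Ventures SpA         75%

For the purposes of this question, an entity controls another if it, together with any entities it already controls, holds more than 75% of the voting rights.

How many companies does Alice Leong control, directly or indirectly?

Alice holds 83% of Rowan, so Alice controls Rowan.
Alice holds 95% of Corven, so Alice controls Corven.
No other company's threshold is met.
Alice controls 2 companies.

2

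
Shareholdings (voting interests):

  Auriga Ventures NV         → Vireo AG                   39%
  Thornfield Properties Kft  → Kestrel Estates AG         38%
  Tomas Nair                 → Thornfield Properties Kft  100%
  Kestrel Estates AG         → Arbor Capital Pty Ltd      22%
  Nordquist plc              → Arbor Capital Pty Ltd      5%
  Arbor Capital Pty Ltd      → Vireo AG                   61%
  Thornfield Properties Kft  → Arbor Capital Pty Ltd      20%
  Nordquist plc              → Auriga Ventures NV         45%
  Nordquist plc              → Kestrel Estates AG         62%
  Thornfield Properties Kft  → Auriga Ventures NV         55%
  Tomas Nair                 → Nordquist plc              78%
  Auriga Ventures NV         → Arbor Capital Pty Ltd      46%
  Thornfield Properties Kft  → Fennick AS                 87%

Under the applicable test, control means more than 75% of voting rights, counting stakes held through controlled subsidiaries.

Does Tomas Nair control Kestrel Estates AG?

Yes

Tomas holds 78% of Nordquist, so Tomas controls Nordquist.
Tomas holds 100% of Thornfield, so Tomas controls Thornfield.
Thornfield and Nordquist together hold 38% + 62% = 100% of Kestrel, so Tomas controls Kestrel.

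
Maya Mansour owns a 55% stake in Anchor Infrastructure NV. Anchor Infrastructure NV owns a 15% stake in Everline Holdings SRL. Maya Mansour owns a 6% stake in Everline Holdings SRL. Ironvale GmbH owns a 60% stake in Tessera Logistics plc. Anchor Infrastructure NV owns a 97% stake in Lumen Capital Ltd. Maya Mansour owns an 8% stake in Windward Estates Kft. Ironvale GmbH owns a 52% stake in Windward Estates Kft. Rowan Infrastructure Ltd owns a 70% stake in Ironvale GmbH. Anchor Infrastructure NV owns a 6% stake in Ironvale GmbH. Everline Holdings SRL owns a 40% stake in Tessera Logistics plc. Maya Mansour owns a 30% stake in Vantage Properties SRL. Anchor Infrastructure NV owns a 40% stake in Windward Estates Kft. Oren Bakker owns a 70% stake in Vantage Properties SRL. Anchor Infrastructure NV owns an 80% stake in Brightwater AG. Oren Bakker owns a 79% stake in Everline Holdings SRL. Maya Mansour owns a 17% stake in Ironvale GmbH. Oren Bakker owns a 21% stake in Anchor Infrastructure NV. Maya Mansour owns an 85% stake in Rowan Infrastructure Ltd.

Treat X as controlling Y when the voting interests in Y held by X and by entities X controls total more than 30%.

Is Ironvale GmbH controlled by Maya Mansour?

Yes

Maya holds 85% of Rowan, so Maya controls Rowan.
Maya holds 55% of Anchor, so Maya controls Anchor.
Rowan and Anchor and Maya together hold 70% + 6% + 17% = 93% of Ironvale, so Maya controls Ironvale.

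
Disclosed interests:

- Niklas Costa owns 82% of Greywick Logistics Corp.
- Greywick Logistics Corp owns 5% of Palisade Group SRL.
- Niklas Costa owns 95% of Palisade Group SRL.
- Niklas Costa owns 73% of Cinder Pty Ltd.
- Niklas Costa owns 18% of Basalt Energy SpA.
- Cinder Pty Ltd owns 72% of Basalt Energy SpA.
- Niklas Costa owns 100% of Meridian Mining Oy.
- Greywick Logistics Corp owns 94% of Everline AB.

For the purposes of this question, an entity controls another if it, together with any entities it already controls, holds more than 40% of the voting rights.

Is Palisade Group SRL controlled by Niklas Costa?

Niklas holds 82% of Greywick, so Niklas controls Greywick.
Niklas and Greywick together hold 95% + 5% = 100% of Palisade, so Niklas controls Palisade.

Yes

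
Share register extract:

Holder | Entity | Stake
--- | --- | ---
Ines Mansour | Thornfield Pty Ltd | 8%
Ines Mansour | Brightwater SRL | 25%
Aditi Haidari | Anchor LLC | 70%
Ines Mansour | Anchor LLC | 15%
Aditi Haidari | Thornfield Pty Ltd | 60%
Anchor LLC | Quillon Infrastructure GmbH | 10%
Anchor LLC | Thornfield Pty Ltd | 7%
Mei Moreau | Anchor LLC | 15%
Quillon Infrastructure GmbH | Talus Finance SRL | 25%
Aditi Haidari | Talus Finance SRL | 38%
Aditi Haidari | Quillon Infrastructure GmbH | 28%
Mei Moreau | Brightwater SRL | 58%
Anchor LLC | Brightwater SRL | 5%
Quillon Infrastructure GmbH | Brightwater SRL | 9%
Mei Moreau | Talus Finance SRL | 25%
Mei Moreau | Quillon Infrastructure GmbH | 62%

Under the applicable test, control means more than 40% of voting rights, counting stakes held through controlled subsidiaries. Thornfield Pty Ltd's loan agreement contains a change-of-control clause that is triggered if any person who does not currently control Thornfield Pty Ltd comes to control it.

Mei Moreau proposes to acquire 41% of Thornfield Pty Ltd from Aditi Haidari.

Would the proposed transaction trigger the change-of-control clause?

Yes

The purchase adds only to Mei's holdings (Aditi's stake shrinks), so Mei is the only person who could newly come to control Thornfield.
Mei holds 62% of Quillon, so Mei controls Quillon.
Quillon and Mei together hold 9% + 58% = 67% of Brightwater, so Mei controls Brightwater.
Mei and Quillon together hold 25% + 25% = 50% of Talus, so Mei controls Talus.
Neither Mei nor any entity Mei controls holds any voting interest in Thornfield.
So before the transaction, Mei does not control Thornfield.
After the purchase, Mei holds 41% of Thornfield directly, and Aditi's stake falls to 19%.
Mei holds 41% of Thornfield, so Mei controls Thornfield.
Mei did not control Thornfield before and does after, so the clause is triggered.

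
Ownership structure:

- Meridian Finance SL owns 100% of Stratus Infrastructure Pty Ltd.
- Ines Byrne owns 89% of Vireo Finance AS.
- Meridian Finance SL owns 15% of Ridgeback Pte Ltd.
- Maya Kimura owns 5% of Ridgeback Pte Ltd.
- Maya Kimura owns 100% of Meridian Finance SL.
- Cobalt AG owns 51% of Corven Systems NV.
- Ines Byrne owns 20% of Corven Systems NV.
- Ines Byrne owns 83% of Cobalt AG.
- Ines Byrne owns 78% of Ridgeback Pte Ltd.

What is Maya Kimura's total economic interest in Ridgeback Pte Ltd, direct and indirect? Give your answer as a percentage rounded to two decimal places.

Maya reaches Ridgeback along 2 paths.
Via Meridian: 100% × 15% = 15%.
Direct stake: 5% = 5%.
Total: 15% + 5% = 20%.
Rounded: 20.00%.

20.00%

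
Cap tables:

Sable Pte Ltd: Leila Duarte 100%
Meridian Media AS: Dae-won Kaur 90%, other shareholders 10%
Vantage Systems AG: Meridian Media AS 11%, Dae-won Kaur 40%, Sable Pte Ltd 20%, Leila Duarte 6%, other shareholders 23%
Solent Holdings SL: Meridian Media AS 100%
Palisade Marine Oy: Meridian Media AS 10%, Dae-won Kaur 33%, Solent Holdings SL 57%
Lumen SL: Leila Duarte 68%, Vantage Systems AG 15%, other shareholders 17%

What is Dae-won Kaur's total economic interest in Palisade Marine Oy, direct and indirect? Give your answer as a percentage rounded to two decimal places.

Dae-won reaches Palisade along 3 paths.
Via Meridian: 90% × 10% = 9%.
Direct stake: 33% = 33%.
Via Meridian → Solent: 90% × 100% × 57% = 51.3%.
Total: 9% + 33% + 51.3% = 93.3%.
Rounded: 93.30%.

93.30%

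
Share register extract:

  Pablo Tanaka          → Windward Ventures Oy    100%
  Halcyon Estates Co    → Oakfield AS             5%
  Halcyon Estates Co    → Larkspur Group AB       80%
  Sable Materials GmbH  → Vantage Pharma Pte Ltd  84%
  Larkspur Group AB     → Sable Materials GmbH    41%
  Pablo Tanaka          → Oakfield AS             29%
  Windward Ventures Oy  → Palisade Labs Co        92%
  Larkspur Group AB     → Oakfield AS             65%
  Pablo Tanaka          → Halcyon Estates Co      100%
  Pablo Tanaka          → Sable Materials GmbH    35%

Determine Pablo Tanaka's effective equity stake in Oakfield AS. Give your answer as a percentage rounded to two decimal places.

Pablo reaches Oakfield along 3 paths.
Via Halcyon → Larkspur: 100% × 80% × 65% = 52%.
Direct stake: 29% = 29%.
Via Halcyon: 100% × 5% = 5%.
Total: 52% + 29% + 5% = 86%.
Rounded: 86.00%.

86.00%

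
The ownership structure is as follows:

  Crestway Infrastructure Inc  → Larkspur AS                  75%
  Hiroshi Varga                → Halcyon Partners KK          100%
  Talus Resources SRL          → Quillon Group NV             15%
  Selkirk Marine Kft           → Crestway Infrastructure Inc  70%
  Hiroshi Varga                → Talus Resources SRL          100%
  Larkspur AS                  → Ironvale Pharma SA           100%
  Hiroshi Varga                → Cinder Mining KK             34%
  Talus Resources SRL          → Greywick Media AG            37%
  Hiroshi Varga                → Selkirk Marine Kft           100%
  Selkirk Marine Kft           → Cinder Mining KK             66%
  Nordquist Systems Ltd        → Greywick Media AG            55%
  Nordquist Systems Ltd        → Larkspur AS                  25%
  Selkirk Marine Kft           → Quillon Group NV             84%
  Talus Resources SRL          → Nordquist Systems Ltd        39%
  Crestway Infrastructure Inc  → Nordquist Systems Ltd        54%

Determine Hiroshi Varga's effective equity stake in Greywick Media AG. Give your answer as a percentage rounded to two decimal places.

Hiroshi reaches Greywick along 3 paths.
Via Talus: 100% × 37% = 37%.
Via Talus → Nordquist: 100% × 39% × 55% = 21.45%.
Via Selkirk → Crestway → Nordquist: 100% × 70% × 54% × 55% = 20.79%.
Total: 37% + 21.45% + 20.79% = 79.24%.

79.24%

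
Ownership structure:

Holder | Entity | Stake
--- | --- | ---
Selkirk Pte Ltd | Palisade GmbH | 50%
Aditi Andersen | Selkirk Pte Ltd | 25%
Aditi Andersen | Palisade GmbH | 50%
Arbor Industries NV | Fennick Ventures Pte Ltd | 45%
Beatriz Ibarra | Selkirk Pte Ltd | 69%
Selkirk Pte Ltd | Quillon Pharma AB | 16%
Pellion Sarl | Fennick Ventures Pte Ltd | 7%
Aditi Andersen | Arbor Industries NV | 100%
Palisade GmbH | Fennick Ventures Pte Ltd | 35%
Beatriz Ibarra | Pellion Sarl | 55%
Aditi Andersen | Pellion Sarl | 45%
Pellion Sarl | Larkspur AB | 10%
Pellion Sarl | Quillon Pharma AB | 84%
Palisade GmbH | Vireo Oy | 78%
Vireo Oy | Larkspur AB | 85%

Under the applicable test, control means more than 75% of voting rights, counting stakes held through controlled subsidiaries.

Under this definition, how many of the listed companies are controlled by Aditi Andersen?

Aditi holds 100% of Arbor, so Aditi controls Arbor.
No other company's threshold is met.
Aditi controls 1 company.

1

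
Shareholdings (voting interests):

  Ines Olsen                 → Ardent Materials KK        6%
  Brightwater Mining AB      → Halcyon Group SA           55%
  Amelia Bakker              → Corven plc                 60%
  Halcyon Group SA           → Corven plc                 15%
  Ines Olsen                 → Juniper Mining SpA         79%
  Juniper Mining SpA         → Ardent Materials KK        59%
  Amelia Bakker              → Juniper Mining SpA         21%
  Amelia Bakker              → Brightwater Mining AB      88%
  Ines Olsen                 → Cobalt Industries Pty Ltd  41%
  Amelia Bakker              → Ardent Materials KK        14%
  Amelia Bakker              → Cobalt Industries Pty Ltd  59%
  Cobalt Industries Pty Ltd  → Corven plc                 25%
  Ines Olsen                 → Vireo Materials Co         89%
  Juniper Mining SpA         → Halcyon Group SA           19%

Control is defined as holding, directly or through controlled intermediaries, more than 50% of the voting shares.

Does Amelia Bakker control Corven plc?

Amelia holds 88% of Brightwater, so Amelia controls Brightwater.
Brightwater holds 55% of Halcyon, so Amelia controls Halcyon.
Amelia holds 59% of Cobalt, so Amelia controls Cobalt.
Amelia and Cobalt and Halcyon together hold 60% + 25% + 15% = 100% of Corven, so Amelia controls Corven.

Yes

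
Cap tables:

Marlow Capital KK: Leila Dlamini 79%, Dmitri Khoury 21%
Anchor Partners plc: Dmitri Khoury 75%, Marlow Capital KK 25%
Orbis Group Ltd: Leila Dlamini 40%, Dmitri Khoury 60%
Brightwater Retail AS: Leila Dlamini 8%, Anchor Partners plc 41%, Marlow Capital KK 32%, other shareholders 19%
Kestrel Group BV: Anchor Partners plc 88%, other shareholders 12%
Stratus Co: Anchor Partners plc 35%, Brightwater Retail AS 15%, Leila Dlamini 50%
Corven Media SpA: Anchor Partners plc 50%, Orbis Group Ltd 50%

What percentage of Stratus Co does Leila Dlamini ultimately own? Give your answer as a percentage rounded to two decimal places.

63.12%

Leila reaches Stratus along 5 paths.
Via Marlow → Anchor: 79% × 25% × 35% = 6.9125%.
Via Brightwater: 8% × 15% = 1.2%.
Via Marlow → Anchor → Brightwater: 79% × 25% × 41% × 15% = 1.214625%.
Via Marlow → Brightwater: 79% × 32% × 15% = 3.792%.
Direct stake: 50% = 50%.
Total: 6.9125% + 1.2% + 1.214625% + 3.792% + 50% = 63.119125%.
Rounded: 63.12%.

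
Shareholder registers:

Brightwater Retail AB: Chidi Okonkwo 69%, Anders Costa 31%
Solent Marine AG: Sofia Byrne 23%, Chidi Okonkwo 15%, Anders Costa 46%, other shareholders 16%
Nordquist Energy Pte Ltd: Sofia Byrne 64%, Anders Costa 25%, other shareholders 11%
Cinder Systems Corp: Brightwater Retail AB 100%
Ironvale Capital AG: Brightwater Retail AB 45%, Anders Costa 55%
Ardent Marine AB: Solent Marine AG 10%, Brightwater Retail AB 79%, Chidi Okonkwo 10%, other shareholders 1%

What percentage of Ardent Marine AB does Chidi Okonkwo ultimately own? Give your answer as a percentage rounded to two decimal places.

Chidi reaches Ardent along 3 paths.
Via Solent: 15% × 10% = 1.5%.
Via Brightwater: 69% × 79% = 54.51%.
Direct stake: 10% = 10%.
Total: 1.5% + 54.51% + 10% = 66.01%.

66.01%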